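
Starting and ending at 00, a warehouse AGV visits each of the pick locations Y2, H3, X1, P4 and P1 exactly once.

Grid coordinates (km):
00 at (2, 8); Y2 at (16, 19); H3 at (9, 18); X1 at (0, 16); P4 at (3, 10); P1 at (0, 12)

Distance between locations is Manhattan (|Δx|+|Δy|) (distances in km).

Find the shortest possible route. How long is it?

Minimum total distance: 54 km.

There are 60 distinct closed tours to check (reversals are equivalent).
00→Y2→H3→X1→P4→P1→00: 25+8+11+9+5+6 = 64
00→Y2→H3→X1→P1→P4→00: 25+8+11+4+5+3 = 56
00→Y2→H3→P4→X1→P1→00: 25+8+14+9+4+6 = 66
00→Y2→H3→P4→P1→X1→00: 25+8+14+5+4+10 = 66
00→Y2→H3→P1→X1→P4→00: 25+8+15+4+9+3 = 64
00→Y2→H3→P1→P4→X1→00: 25+8+15+5+9+10 = 72
00→Y2→X1→H3→P4→P1→00: 25+19+11+14+5+6 = 80
00→Y2→X1→H3→P1→P4→00: 25+19+11+15+5+3 = 78
00→Y2→X1→P4→H3→P1→00: 25+19+9+14+15+6 = 88
00→Y2→X1→P4→P1→H3→00: 25+19+9+5+15+17 = 90
00→Y2→X1→P1→H3→P4→00: 25+19+4+15+14+3 = 80
00→Y2→X1→P1→P4→H3→00: 25+19+4+5+14+17 = 84
00→Y2→P4→H3→X1→P1→00: 25+22+14+11+4+6 = 82
00→Y2→P4→H3→P1→X1→00: 25+22+14+15+4+10 = 90
… (46 more)
00→P4→Y2→H3→X1→P1→00: 3+22+8+11+4+6 = 54  ← best
The minimum is 54.
One optimal route: 00 → P4 → Y2 → H3 → X1 → P1 → 00 (or its reverse).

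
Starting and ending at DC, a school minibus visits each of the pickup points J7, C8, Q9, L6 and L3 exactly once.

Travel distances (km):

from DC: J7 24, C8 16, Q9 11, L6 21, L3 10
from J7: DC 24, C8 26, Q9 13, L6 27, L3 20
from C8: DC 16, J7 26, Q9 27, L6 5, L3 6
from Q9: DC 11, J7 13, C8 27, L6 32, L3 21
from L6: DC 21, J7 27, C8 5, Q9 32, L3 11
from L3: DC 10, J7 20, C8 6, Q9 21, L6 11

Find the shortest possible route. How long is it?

With 5 stops there are 5!/2 = 60 distinct round trips (a route and its reverse cost the same).
DC - J7 - C8 - Q9 - L6 - L3 - DC: 24+26+27+32+11+10 = 130
DC - J7 - C8 - Q9 - L3 - L6 - DC: 24+26+27+21+11+21 = 130
DC - J7 - C8 - L6 - Q9 - L3 - DC: 24+26+5+32+21+10 = 118
DC - J7 - C8 - L6 - L3 - Q9 - DC: 24+26+5+11+21+11 = 98
DC - J7 - C8 - L3 - Q9 - L6 - DC: 24+26+6+21+32+21 = 130
DC - J7 - C8 - L3 - L6 - Q9 - DC: 24+26+6+11+32+11 = 110
DC - J7 - Q9 - C8 - L6 - L3 - DC: 24+13+27+5+11+10 = 90
DC - J7 - Q9 - C8 - L3 - L6 - DC: 24+13+27+6+11+21 = 102
DC - J7 - Q9 - L6 - C8 - L3 - DC: 24+13+32+5+6+10 = 90
DC - J7 - Q9 - L6 - L3 - C8 - DC: 24+13+32+11+6+16 = 102
DC - J7 - Q9 - L3 - C8 - L6 - DC: 24+13+21+6+5+21 = 90
DC - J7 - Q9 - L3 - L6 - C8 - DC: 24+13+21+11+5+16 = 90
DC - J7 - L6 - C8 - Q9 - L3 - DC: 24+27+5+27+21+10 = 114
DC - J7 - L6 - C8 - L3 - Q9 - DC: 24+27+5+6+21+11 = 94
… (46 more)
DC - Q9 - J7 - L6 - C8 - L3 - DC: 11+13+27+5+6+10 = 72  ← best
The minimum is 72.
One optimal route: DC → Q9 → J7 → L6 → C8 → L3 → DC (or its reverse).

Shortest round trip = 72 km.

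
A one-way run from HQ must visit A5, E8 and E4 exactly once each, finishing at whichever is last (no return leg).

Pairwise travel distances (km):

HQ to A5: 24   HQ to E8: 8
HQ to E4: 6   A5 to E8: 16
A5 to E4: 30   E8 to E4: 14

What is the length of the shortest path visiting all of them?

There are 3! = 6 possible orderings.
HQ → A5 → E8 → E4: 24+16+14 = 54
HQ → A5 → E4 → E8: 24+30+14 = 68
HQ → E8 → A5 → E4: 8+16+30 = 54
HQ → E8 → E4 → A5: 8+14+30 = 52
HQ → E4 → A5 → E8: 6+30+16 = 52
HQ → E4 → E8 → A5: 6+14+16 = 36
The minimum is 36.
One shortest path: HQ → E4 → E8 → A5.

Shortest open route: 36 km.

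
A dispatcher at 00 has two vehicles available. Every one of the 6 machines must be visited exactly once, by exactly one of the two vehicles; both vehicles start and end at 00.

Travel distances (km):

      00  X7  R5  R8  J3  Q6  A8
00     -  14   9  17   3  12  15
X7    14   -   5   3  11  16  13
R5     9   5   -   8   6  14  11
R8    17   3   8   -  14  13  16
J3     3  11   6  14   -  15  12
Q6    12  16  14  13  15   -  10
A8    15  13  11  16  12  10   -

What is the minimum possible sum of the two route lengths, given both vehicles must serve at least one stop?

Minimum combined distance: 61 km.

Try each way of splitting the stops between the two vehicles (each non-empty) and, for each split, find the best tour for each vehicle:
  {X7} + {R5, R8, J3, Q6, A8}: 28 + 55 = 83
  {R5} + {X7, R8, J3, Q6, A8}: 18 + 55 = 73
  {X7, R5} + {R8, J3, Q6, A8}: 28 + 55 = 83
  {R8} + {X7, R5, J3, Q6, A8}: 34 + 49 = 83
  {X7, R8} + {R5, J3, Q6, A8}: 34 + 42 = 76
  {R5, R8} + {X7, J3, Q6, A8}: 34 + 49 = 83
  … (31 splits in total)
  {J3} + {X7, R5, R8, Q6, A8}: 6 + 55 = 61  ← best
Best: vehicle 1 00 → J3 → 00 = 6; vehicle 2 00 → R5 → X7 → R8 → Q6 → A8 → 00 = 55; combined 61.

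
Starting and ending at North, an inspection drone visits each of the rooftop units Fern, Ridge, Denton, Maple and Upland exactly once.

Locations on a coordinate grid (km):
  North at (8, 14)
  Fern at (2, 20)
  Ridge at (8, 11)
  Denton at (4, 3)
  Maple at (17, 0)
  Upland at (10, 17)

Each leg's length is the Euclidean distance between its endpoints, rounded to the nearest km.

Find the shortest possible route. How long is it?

Minimum total distance: 60 km.

There are 60 distinct closed tours to check (reversals are equivalent).
North-Fern-Ridge-Denton-Maple-Upland-North: 8+11+9+13+18+4 = 63
North-Fern-Ridge-Denton-Upland-Maple-North: 8+11+9+15+18+17 = 78
North-Fern-Ridge-Maple-Denton-Upland-North: 8+11+14+13+15+4 = 65
North-Fern-Ridge-Maple-Upland-Denton-North: 8+11+14+18+15+12 = 78
North-Fern-Ridge-Upland-Denton-Maple-North: 8+11+6+15+13+17 = 70
North-Fern-Ridge-Upland-Maple-Denton-North: 8+11+6+18+13+12 = 68
North-Fern-Denton-Ridge-Maple-Upland-North: 8+17+9+14+18+4 = 70
North-Fern-Denton-Ridge-Upland-Maple-North: 8+17+9+6+18+17 = 75
North-Fern-Denton-Maple-Ridge-Upland-North: 8+17+13+14+6+4 = 62
North-Fern-Denton-Maple-Upland-Ridge-North: 8+17+13+18+6+3 = 65
North-Fern-Denton-Upland-Ridge-Maple-North: 8+17+15+6+14+17 = 77
North-Fern-Denton-Upland-Maple-Ridge-North: 8+17+15+18+14+3 = 75
North-Fern-Maple-Ridge-Denton-Upland-North: 8+25+14+9+15+4 = 75
North-Fern-Maple-Ridge-Upland-Denton-North: 8+25+14+6+15+12 = 80
… (46 more)
North-Fern-Upland-Maple-Denton-Ridge-North: 8+9+18+13+9+3 = 60  ← best
The minimum is 60.
One optimal route: North → Fern → Upland → Maple → Denton → Ridge → North (or its reverse).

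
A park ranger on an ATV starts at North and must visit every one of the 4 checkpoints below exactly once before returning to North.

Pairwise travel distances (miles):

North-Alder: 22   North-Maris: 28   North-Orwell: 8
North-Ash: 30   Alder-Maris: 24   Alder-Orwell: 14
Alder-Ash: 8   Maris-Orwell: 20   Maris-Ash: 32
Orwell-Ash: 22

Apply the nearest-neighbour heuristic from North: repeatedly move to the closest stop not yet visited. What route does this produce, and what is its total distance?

Total distance 90 miles via the nearest-neighbour route North → Orwell → Alder → Ash → Maris → North.

North → [Orwell:8 / Alder:22 / Maris:28 / Ash:30] → Orwell (8)
Orwell → [Alder:14 / Maris:20 / Ash:22] → Alder (14)
Alder → [Ash:8 / Maris:24] → Ash (8)
Ash → [Maris:32] → Maris (32)
Return Maris→North: 28.
Total = 8 + 14 + 8 + 32 + 28 = 90.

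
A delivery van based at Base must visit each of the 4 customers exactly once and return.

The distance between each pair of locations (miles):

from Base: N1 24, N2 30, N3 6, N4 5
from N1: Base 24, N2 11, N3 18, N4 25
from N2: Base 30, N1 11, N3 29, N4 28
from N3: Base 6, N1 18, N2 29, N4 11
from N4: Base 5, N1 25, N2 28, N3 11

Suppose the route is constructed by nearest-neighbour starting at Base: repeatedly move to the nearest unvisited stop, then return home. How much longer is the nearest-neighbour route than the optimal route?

7 miles longer than the optimal tour.

From Base: N4=5, N3=6, N1=24, N2=30 → choose N4 (5).
From N4: N3=11, N1=25, N2=28 → choose N3 (11).
From N3: N1=18, N2=29 → choose N1 (18).
From N1: N2=11 → choose N2 (11).
NN route Base → N4 → N3 → N1 → N2 → Base costs 75.
Optimal: Base → N3 → N1 → N2 → N4 → Base costs 68 (by enumerating all 12 distinct tours).
Excess = 75 − 68 = 7.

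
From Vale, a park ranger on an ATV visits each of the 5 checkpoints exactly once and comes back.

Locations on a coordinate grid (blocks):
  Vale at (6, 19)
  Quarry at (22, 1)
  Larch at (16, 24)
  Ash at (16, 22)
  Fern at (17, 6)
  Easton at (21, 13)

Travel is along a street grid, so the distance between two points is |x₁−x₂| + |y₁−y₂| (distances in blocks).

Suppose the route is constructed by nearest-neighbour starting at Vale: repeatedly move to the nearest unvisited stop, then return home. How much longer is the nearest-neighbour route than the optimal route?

Vale: Ash=13, Larch=15, Easton=21, Fern=24, Quarry=34 ⇒ Ash
Ash: Larch=2, Easton=14, Fern=17, Quarry=27 ⇒ Larch
Larch: Easton=16, Fern=19, Quarry=29 ⇒ Easton
Easton: Fern=11, Quarry=13 ⇒ Fern
Fern: Quarry=10 ⇒ Quarry
NN route Vale → Ash → Larch → Easton → Fern → Quarry → Vale costs 86.
Optimal: Vale → Larch → Ash → Fern → Quarry → Easton → Vale costs 78 (by enumerating all 60 distinct tours).
Excess = 86 − 78 = 8.

8 blocks longer than the optimal tour.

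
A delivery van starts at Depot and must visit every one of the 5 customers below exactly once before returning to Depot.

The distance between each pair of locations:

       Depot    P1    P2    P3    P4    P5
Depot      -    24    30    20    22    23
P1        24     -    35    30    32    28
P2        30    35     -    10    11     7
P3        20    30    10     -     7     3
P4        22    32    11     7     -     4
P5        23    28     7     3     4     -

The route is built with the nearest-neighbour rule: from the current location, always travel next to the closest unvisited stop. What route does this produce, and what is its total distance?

97 along Depot → P3 → P5 → P4 → P2 → P1 → Depot.

At Depot the remaining stops are P3 20, P4 22, P5 23, P1 24, P2 30; go to P3.
At P3 the remaining stops are P5 3, P4 7, P2 10, P1 30; go to P5.
At P5 the remaining stops are P4 4, P2 7, P1 28; go to P4.
At P4 the remaining stops are P2 11, P1 32; go to P2.
At P2 the remaining stops are P1 35; go to P1.
Return P1→Depot: 24.
Total = 20 + 3 + 4 + 11 + 35 + 24 = 97.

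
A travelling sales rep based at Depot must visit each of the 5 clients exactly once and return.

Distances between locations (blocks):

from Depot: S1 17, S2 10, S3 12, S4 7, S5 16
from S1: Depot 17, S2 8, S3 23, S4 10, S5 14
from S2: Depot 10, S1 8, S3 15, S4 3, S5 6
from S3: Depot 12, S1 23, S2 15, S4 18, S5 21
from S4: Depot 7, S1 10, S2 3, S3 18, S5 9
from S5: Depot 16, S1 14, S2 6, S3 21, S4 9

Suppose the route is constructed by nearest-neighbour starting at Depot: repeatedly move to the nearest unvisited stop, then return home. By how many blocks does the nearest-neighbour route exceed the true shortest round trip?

From Depot: S4=7, S2=10, S3=12, S5=16, S1=17 → choose S4 (7).
From S4: S2=3, S5=9, S1=10, S3=18 → choose S2 (3).
From S2: S5=6, S1=8, S3=15 → choose S5 (6).
From S5: S1=14, S3=21 → choose S1 (14).
From S1: S3=23 → choose S3 (23).
NN route Depot → S4 → S2 → S5 → S1 → S3 → Depot costs 65.
Optimal: Depot → S3 → S2 → S5 → S1 → S4 → Depot costs 64 (by enumerating all 60 distinct tours).
Excess = 65 − 64 = 1.

Excess over optimum: 1 blocks.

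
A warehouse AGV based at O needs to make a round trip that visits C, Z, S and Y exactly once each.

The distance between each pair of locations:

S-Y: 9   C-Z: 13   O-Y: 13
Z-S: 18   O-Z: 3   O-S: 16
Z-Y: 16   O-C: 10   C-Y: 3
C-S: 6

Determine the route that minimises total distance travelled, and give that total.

43 — the shortest possible round trip.

With 4 stops there are 4!/2 = 12 distinct round trips (a route and its reverse cost the same).
O-C-Z-S-Y-O: 10+13+18+9+13 = 63
O-C-Z-Y-S-O: 10+13+16+9+16 = 64
O-C-S-Z-Y-O: 10+6+18+16+13 = 63
O-C-S-Y-Z-O: 10+6+9+16+3 = 44
O-C-Y-Z-S-O: 10+3+16+18+16 = 63
O-C-Y-S-Z-O: 10+3+9+18+3 = 43
O-Z-C-S-Y-O: 3+13+6+9+13 = 44
O-Z-C-Y-S-O: 3+13+3+9+16 = 44
O-Z-S-C-Y-O: 3+18+6+3+13 = 43
O-Z-Y-C-S-O: 3+16+3+6+16 = 44
O-S-C-Z-Y-O: 16+6+13+16+13 = 64
O-S-Z-C-Y-O: 16+18+13+3+13 = 63
The minimum is 43.
One optimal route: O → C → Y → S → Z → O (or its reverse).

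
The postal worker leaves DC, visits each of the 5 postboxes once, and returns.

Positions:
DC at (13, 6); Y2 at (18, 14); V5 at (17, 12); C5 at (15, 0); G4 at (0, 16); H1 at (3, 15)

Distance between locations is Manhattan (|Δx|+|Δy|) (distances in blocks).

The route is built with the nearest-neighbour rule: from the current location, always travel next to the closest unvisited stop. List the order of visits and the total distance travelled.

68 blocks along DC → C5 → V5 → Y2 → H1 → G4 → DC.

From DC: distances to unvisited — C5=8, V5=10, Y2=13, H1=19, G4=23. Nearest is C5 (8).
From C5: distances to unvisited — V5=14, Y2=17, H1=27, G4=31. Nearest is V5 (14).
From V5: distances to unvisited — Y2=3, H1=17, G4=21. Nearest is Y2 (3).
From Y2: distances to unvisited — H1=16, G4=20. Nearest is H1 (16).
From H1: distances to unvisited — G4=4. Nearest is G4 (4).
Return G4→DC: 23.
Total = 8 + 14 + 3 + 16 + 4 + 23 = 68.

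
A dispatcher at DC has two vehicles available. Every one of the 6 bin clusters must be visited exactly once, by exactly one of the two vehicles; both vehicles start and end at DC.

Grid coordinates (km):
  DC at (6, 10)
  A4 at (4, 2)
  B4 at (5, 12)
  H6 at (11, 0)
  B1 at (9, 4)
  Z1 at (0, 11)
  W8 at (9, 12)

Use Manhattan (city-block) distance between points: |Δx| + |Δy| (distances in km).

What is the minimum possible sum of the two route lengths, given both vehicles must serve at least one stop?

54 km — the smallest possible combined total.

Try each way of splitting the stops between the two vehicles (each non-empty) and, for each split, find the best tour for each vehicle:
  {A4} + {B4, H6, B1, Z1, W8}: 20 + 46 = 66
  {B4} + {A4, H6, B1, Z1, W8}: 6 + 48 = 54
  {A4, B4} + {H6, B1, Z1, W8}: 24 + 46 = 70
  {H6} + {A4, B4, B1, Z1, W8}: 30 + 42 = 72
  {A4, H6} + {B4, B1, Z1, W8}: 34 + 34 = 68
  {B4, H6} + {A4, B1, Z1, W8}: 36 + 40 = 76
  … (31 splits in total)
Best: vehicle 1 DC → B4 → DC = 6; vehicle 2 DC → Z1 → A4 → H6 → B1 → W8 → DC = 48; combined 54.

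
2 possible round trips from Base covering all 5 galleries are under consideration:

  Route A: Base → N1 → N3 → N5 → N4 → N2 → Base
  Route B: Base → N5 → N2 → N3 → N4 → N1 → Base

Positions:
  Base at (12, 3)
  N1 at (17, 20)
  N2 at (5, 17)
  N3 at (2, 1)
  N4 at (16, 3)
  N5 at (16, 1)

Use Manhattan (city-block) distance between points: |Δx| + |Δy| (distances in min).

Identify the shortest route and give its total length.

Route A: 22 + 34 + 14 + 2 + 25 + 21 = 118
Route B: 6 + 27 + 19 + 16 + 18 + 22 = 108

108 min — Route B is the shortest.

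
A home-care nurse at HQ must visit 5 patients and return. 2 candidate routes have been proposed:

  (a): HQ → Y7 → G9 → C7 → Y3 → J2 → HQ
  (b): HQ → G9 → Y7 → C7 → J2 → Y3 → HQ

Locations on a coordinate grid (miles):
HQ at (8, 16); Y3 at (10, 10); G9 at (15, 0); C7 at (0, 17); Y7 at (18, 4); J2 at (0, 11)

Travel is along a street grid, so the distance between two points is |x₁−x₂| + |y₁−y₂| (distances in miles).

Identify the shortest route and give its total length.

86 miles — (b) is the shortest.

(a): 22 + 7 + 32 + 17 + 11 + 13 = 102
(b): 23 + 7 + 31 + 6 + 11 + 8 = 86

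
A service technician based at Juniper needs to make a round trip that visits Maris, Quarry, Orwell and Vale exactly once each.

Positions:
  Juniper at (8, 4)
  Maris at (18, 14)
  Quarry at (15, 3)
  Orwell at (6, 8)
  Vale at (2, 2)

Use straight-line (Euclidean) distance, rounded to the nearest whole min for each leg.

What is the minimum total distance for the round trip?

44 min — the shortest possible round trip.

With 4 stops there are 4!/2 = 12 distinct round trips (a route and its reverse cost the same).
Juniper - Maris - Quarry - Orwell - Vale - Juniper: 14+11+10+7+6 = 48
Juniper - Maris - Quarry - Vale - Orwell - Juniper: 14+11+13+7+4 = 49
Juniper - Maris - Orwell - Quarry - Vale - Juniper: 14+13+10+13+6 = 56
Juniper - Maris - Orwell - Vale - Quarry - Juniper: 14+13+7+13+7 = 54
Juniper - Maris - Vale - Quarry - Orwell - Juniper: 14+20+13+10+4 = 61
Juniper - Maris - Vale - Orwell - Quarry - Juniper: 14+20+7+10+7 = 58
Juniper - Quarry - Maris - Orwell - Vale - Juniper: 7+11+13+7+6 = 44
Juniper - Quarry - Maris - Vale - Orwell - Juniper: 7+11+20+7+4 = 49
Juniper - Quarry - Orwell - Maris - Vale - Juniper: 7+10+13+20+6 = 56
Juniper - Quarry - Vale - Maris - Orwell - Juniper: 7+13+20+13+4 = 57
Juniper - Orwell - Maris - Quarry - Vale - Juniper: 4+13+11+13+6 = 47
Juniper - Orwell - Quarry - Maris - Vale - Juniper: 4+10+11+20+6 = 51
The minimum is 44.
One optimal route: Juniper → Quarry → Maris → Orwell → Vale → Juniper (or its reverse).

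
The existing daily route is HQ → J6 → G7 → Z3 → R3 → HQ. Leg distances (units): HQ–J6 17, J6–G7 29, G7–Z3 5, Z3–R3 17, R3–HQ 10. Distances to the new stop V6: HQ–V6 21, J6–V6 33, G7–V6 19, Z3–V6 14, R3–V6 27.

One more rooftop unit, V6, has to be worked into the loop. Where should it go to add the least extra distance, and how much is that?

Minimum extra distance: 23, inserting V6 between J6 and G7.

Insertion cost between consecutive stops i–j is d(i,V6) + d(V6,j) − d(i,j):
  between HQ and J6: 21 + 33 − 17 = 37
  between J6 and G7: 33 + 19 − 29 = 23
  between G7 and Z3: 19 + 14 − 5 = 28
  between Z3 and R3: 14 + 27 − 17 = 24
  between R3 and HQ: 27 + 21 − 10 = 38
Cheapest insertion is between J6 and G7, adding 23.
New total = 78 + 23 = 101.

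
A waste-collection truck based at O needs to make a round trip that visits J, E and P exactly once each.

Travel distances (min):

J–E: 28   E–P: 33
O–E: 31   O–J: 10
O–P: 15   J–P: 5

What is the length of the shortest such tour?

79 min — the shortest possible round trip.

There are 3 distinct closed tours to check (reversals are equivalent).
O - J - E - P - O: 10+28+33+15 = 86
O - J - P - E - O: 10+5+33+31 = 79
O - E - J - P - O: 31+28+5+15 = 79
The minimum is 79.
One optimal route: O → J → P → E → O (or its reverse).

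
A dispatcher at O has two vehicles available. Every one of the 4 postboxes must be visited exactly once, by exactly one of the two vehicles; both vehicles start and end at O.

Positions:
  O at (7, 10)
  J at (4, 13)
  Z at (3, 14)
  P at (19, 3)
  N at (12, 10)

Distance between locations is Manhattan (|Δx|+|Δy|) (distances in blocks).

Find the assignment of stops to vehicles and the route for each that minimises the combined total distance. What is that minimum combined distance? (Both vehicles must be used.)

There are 2^3 − 1 = 7 ways to divide the 4 stops into two non-empty groups. For each, the best each vehicle can do is its own shortest tour through its group:
  {J} + {Z, P, N}: 12 + 54 = 66
  {Z} + {J, P, N}: 16 + 50 = 66
  {J, Z} + {P, N}: 16 + 38 = 54
  {P} + {J, Z, N}: 38 + 26 = 64
  {J, P} + {Z, N}: 50 + 26 = 76
  {Z, P} + {J, N}: 54 + 22 = 76
  … (7 splits in total)
Best: vehicle 1 O → J → Z → O = 16; vehicle 2 O → P → N → O = 38; combined 54.

Minimum combined distance: 54 blocks.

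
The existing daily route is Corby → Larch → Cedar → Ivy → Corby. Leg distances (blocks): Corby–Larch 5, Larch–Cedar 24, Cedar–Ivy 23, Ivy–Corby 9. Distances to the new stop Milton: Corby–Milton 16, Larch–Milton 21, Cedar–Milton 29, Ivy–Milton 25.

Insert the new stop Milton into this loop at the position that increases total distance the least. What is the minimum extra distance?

Insertion cost between consecutive stops i–j is d(i,Milton) + d(Milton,j) − d(i,j):
  between Corby and Larch: 16 + 21 − 5 = 32
  between Larch and Cedar: 21 + 29 − 24 = 26
  between Cedar and Ivy: 29 + 25 − 23 = 31
  between Ivy and Corby: 25 + 16 − 9 = 32
Cheapest insertion is between Larch and Cedar, adding 26.
New total = 61 + 26 = 87.

Minimum extra distance: 26 blocks, inserting Milton between Larch and Cedar.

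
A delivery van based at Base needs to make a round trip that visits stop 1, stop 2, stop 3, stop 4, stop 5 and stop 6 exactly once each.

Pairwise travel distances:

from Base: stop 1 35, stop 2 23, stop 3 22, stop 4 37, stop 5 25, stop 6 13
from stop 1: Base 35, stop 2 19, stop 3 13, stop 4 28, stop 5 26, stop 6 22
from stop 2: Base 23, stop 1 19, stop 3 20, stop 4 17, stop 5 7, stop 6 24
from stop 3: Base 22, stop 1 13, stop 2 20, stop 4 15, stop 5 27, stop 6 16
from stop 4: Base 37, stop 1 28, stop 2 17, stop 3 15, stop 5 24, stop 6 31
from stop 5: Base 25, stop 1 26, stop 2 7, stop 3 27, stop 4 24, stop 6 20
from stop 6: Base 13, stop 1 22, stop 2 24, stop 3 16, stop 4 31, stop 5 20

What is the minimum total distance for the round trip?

Base→stop 1→stop 2→stop 3→stop 4→stop 5→stop 6→Base: 35+19+20+15+24+20+13 = 146
Base→stop 1→stop 2→stop 3→stop 4→stop 6→stop 5→Base: 35+19+20+15+31+20+25 = 165
Base→stop 1→stop 2→stop 3→stop 5→stop 4→stop 6→Base: 35+19+20+27+24+31+13 = 169
Base→stop 1→stop 2→stop 3→stop 5→stop 6→stop 4→Base: 35+19+20+27+20+31+37 = 189
Base→stop 1→stop 2→stop 3→stop 6→stop 4→stop 5→Base: 35+19+20+16+31+24+25 = 170
Base→stop 1→stop 2→stop 3→stop 6→stop 5→stop 4→Base: 35+19+20+16+20+24+37 = 171
Base→stop 1→stop 2→stop 4→stop 3→stop 5→stop 6→Base: 35+19+17+15+27+20+13 = 146
Base→stop 1→stop 2→stop 4→stop 3→stop 6→stop 5→Base: 35+19+17+15+16+20+25 = 147
… (352 more)
Base→stop 5→stop 2→stop 4→stop 3→stop 1→stop 6→Base: 25+7+17+15+13+22+13 = 112  ← best
The minimum is 112.
One optimal route: Base → stop 5 → stop 2 → stop 4 → stop 3 → stop 1 → stop 6 → Base (or its reverse).

Minimum total distance: 112.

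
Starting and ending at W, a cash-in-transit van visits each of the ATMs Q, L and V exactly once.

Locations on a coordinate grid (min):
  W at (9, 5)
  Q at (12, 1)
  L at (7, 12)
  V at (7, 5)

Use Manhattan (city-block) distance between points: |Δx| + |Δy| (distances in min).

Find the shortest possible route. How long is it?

There are 3 distinct closed tours to check (reversals are equivalent).
W-Q-L-V-W: 7+16+7+2 = 32
W-Q-V-L-W: 7+9+7+9 = 32
W-L-Q-V-W: 9+16+9+2 = 36
The minimum is 32.
One optimal route: W → Q → L → V → W (or its reverse).

Minimum total distance: 32 min.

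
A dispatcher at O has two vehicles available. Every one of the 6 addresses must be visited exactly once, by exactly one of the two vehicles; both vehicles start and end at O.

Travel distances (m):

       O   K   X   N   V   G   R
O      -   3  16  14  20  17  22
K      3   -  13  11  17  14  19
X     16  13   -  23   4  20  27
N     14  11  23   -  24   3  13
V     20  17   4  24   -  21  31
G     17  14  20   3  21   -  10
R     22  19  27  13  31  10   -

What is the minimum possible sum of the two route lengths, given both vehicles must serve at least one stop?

Check every non-empty split of the stops between the two vehicles; for each half take its own optimal tour:
  {K} + {X, N, V, G, R}: 6 + 78 = 84
  {X} + {K, N, V, G, R}: 32 + 78 = 110
  {K, X} + {N, V, G, R}: 32 + 78 = 110
  {N} + {K, X, V, G, R}: 28 + 73 = 101
  {K, N} + {X, V, G, R}: 28 + 73 = 101
  {X, N} + {K, V, G, R}: 53 + 73 = 126
  … (31 splits in total)
Best: vehicle 1 O → K → O = 6; vehicle 2 O → X → V → G → R → N → O = 78; combined 84.

Minimum combined distance: 84 m.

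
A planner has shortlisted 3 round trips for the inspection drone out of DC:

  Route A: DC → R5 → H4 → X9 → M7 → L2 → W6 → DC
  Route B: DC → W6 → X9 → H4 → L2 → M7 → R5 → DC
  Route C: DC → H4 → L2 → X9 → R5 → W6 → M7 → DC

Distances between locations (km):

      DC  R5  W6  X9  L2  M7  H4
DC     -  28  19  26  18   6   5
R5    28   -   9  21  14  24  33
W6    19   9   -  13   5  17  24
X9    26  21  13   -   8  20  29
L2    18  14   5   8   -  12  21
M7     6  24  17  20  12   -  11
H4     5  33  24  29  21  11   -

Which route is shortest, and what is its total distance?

Route A: 28 + 33 + 29 + 20 + 12 + 5 + 19 = 146
Route B: 19 + 13 + 29 + 21 + 12 + 24 + 28 = 146
Route C: 5 + 21 + 8 + 21 + 9 + 17 + 6 = 87

87 km — Route C is the shortest.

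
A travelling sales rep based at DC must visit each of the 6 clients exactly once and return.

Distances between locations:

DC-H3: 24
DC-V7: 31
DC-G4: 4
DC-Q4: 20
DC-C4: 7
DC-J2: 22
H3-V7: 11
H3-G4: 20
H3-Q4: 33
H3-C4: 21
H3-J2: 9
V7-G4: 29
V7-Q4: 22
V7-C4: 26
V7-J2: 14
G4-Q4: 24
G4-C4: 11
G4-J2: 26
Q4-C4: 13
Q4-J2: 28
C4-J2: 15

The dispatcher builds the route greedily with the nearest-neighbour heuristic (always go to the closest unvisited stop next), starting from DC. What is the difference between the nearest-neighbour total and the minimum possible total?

The nearest-neighbour route is 3 longer than optimal.

DC: G4=4, C4=7, Q4=20, J2=22, H3=24, V7=31 ⇒ G4
G4: C4=11, H3=20, Q4=24, J2=26, V7=29 ⇒ C4
C4: Q4=13, J2=15, H3=21, V7=26 ⇒ Q4
Q4: V7=22, J2=28, H3=33 ⇒ V7
V7: H3=11, J2=14 ⇒ H3
H3: J2=9 ⇒ J2
NN route DC → G4 → C4 → Q4 → V7 → H3 → J2 → DC costs 92.
Optimal: DC → G4 → H3 → J2 → V7 → Q4 → C4 → DC costs 89 (by enumerating all 360 distinct tours).
Excess = 92 − 89 = 3.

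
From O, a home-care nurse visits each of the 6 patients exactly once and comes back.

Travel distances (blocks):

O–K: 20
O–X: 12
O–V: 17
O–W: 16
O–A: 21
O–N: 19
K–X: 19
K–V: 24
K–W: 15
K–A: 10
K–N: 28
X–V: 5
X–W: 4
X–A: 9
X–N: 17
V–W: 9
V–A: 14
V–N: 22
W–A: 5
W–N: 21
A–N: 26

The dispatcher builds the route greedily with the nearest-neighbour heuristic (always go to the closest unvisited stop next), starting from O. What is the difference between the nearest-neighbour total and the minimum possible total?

Excess over optimum: 11 blocks.

From O: X=12, W=16, V=17, N=19, K=20, A=21 → choose X (12).
From X: W=4, V=5, A=9, N=17, K=19 → choose W (4).
From W: A=5, V=9, K=15, N=21 → choose A (5).
From A: K=10, V=14, N=26 → choose K (10).
From K: V=24, N=28 → choose V (24).
From V: N=22 → choose N (22).
NN route O → X → W → A → K → V → N → O costs 96.
Optimal: O → K → A → W → X → V → N → O costs 85 (by enumerating all 360 distinct tours).
Excess = 96 − 85 = 11.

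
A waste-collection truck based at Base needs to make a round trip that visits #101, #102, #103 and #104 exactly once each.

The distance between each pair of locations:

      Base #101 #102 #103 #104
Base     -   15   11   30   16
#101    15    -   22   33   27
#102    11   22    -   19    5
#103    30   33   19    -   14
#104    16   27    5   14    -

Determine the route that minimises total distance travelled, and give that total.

Minimum total distance: 78.

There are 12 distinct closed tours to check (reversals are equivalent).
Base → #101 → #102 → #103 → #104 → Base: 15+22+19+14+16 = 86
Base → #101 → #102 → #104 → #103 → Base: 15+22+5+14+30 = 86
Base → #101 → #103 → #102 → #104 → Base: 15+33+19+5+16 = 88
Base → #101 → #103 → #104 → #102 → Base: 15+33+14+5+11 = 78
Base → #101 → #104 → #102 → #103 → Base: 15+27+5+19+30 = 96
Base → #101 → #104 → #103 → #102 → Base: 15+27+14+19+11 = 86
Base → #102 → #101 → #103 → #104 → Base: 11+22+33+14+16 = 96
Base → #102 → #101 → #104 → #103 → Base: 11+22+27+14+30 = 104
Base → #102 → #103 → #101 → #104 → Base: 11+19+33+27+16 = 106
Base → #102 → #104 → #101 → #103 → Base: 11+5+27+33+30 = 106
Base → #103 → #101 → #102 → #104 → Base: 30+33+22+5+16 = 106
Base → #103 → #102 → #101 → #104 → Base: 30+19+22+27+16 = 114
The minimum is 78.
One optimal route: Base → #101 → #103 → #104 → #102 → Base (or its reverse).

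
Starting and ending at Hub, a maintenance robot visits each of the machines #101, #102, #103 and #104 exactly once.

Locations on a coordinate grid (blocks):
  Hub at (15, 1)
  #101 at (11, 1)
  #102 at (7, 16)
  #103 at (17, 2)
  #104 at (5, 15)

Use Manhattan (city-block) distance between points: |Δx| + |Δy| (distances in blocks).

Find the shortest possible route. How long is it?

There are 12 distinct closed tours to check (reversals are equivalent).
Hub-#101-#102-#103-#104-Hub: 4+19+24+25+24 = 96
Hub-#101-#102-#104-#103-Hub: 4+19+3+25+3 = 54
Hub-#101-#103-#102-#104-Hub: 4+7+24+3+24 = 62
Hub-#101-#103-#104-#102-Hub: 4+7+25+3+23 = 62
Hub-#101-#104-#102-#103-Hub: 4+20+3+24+3 = 54
Hub-#101-#104-#103-#102-Hub: 4+20+25+24+23 = 96
Hub-#102-#101-#103-#104-Hub: 23+19+7+25+24 = 98
Hub-#102-#101-#104-#103-Hub: 23+19+20+25+3 = 90
Hub-#102-#103-#101-#104-Hub: 23+24+7+20+24 = 98
Hub-#102-#104-#101-#103-Hub: 23+3+20+7+3 = 56
Hub-#103-#101-#102-#104-Hub: 3+7+19+3+24 = 56
Hub-#103-#102-#101-#104-Hub: 3+24+19+20+24 = 90
The minimum is 54.
One optimal route: Hub → #101 → #102 → #104 → #103 → Hub (or its reverse).

Minimum total distance: 54 blocks.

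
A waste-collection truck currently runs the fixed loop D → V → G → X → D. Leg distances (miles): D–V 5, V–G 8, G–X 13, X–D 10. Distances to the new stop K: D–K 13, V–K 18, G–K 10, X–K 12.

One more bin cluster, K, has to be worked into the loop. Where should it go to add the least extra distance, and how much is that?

Adding 9 miles by placing K on the G–X leg.

Insertion cost between consecutive stops i–j is d(i,K) + d(K,j) − d(i,j):
  between D and V: 13 + 18 − 5 = 26
  between V and G: 18 + 10 − 8 = 20
  between G and X: 10 + 12 − 13 = 9
  between X and D: 12 + 13 − 10 = 15
Cheapest insertion is between G and X, adding 9.
New total = 36 + 9 = 45.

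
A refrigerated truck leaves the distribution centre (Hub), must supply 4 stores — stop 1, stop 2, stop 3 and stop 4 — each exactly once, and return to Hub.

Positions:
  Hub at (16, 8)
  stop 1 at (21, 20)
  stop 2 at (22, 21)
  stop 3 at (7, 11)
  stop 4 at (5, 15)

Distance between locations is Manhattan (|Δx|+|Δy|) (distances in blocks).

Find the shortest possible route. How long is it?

Hub-stop 1-stop 2-stop 3-stop 4-Hub: 17+2+25+6+18 = 68
Hub-stop 1-stop 2-stop 4-stop 3-Hub: 17+2+23+6+12 = 60
Hub-stop 1-stop 3-stop 2-stop 4-Hub: 17+23+25+23+18 = 106
Hub-stop 1-stop 3-stop 4-stop 2-Hub: 17+23+6+23+19 = 88
Hub-stop 1-stop 4-stop 2-stop 3-Hub: 17+21+23+25+12 = 98
Hub-stop 1-stop 4-stop 3-stop 2-Hub: 17+21+6+25+19 = 88
Hub-stop 2-stop 1-stop 3-stop 4-Hub: 19+2+23+6+18 = 68
Hub-stop 2-stop 1-stop 4-stop 3-Hub: 19+2+21+6+12 = 60
Hub-stop 2-stop 3-stop 1-stop 4-Hub: 19+25+23+21+18 = 106
Hub-stop 2-stop 4-stop 1-stop 3-Hub: 19+23+21+23+12 = 98
Hub-stop 3-stop 1-stop 2-stop 4-Hub: 12+23+2+23+18 = 78
Hub-stop 3-stop 2-stop 1-stop 4-Hub: 12+25+2+21+18 = 78
The minimum is 60.
One optimal route: Hub → stop 1 → stop 2 → stop 4 → stop 3 → Hub (or its reverse).

Minimum total distance: 60 blocks.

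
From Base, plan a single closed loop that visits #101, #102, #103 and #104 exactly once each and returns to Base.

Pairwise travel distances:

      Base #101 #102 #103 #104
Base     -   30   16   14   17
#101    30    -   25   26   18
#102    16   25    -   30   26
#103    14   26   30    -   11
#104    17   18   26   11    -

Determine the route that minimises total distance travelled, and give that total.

There are 12 distinct closed tours to check (reversals are equivalent).
Base→#101→#102→#103→#104→Base: 30+25+30+11+17 = 113
Base→#101→#102→#104→#103→Base: 30+25+26+11+14 = 106
Base→#101→#103→#102→#104→Base: 30+26+30+26+17 = 129
Base→#101→#103→#104→#102→Base: 30+26+11+26+16 = 109
Base→#101→#104→#102→#103→Base: 30+18+26+30+14 = 118
Base→#101→#104→#103→#102→Base: 30+18+11+30+16 = 105
Base→#102→#101→#103→#104→Base: 16+25+26+11+17 = 95
Base→#102→#101→#104→#103→Base: 16+25+18+11+14 = 84
Base→#102→#103→#101→#104→Base: 16+30+26+18+17 = 107
Base→#102→#104→#101→#103→Base: 16+26+18+26+14 = 100
Base→#103→#101→#102→#104→Base: 14+26+25+26+17 = 108
Base→#103→#102→#101→#104→Base: 14+30+25+18+17 = 104
The minimum is 84.
One optimal route: Base → #102 → #101 → #104 → #103 → Base (or its reverse).

Shortest round trip = 84.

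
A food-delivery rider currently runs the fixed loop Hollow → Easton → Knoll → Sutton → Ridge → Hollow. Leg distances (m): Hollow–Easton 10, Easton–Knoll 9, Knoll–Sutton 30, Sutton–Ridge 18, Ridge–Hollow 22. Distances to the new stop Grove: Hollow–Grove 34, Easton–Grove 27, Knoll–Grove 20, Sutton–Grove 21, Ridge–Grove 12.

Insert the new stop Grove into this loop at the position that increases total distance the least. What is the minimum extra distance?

+11 m — insert Grove between Knoll and Sutton.

Insertion cost between consecutive stops i–j is d(i,Grove) + d(Grove,j) − d(i,j):
  between Hollow and Easton: 34 + 27 − 10 = 51
  between Easton and Knoll: 27 + 20 − 9 = 38
  between Knoll and Sutton: 20 + 21 − 30 = 11
  between Sutton and Ridge: 21 + 12 − 18 = 15
  between Ridge and Hollow: 12 + 34 − 22 = 24
Cheapest insertion is between Knoll and Sutton, adding 11.
New total = 89 + 11 = 100.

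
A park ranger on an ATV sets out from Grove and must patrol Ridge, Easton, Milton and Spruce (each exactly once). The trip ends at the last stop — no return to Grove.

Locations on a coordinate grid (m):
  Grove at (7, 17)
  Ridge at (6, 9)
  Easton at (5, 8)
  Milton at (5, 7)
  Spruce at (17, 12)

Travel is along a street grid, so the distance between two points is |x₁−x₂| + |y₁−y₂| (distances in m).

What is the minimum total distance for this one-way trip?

There are 4! = 24 possible orderings.
Grove → Ridge → Easton → Milton → Spruce: 9+2+1+17 = 29
Grove → Ridge → Easton → Spruce → Milton: 9+2+16+17 = 44
Grove → Ridge → Milton → Easton → Spruce: 9+3+1+16 = 29
Grove → Ridge → Milton → Spruce → Easton: 9+3+17+16 = 45
Grove → Ridge → Spruce → Easton → Milton: 9+14+16+1 = 40
Grove → Ridge → Spruce → Milton → Easton: 9+14+17+1 = 41
Grove → Easton → Ridge → Milton → Spruce: 11+2+3+17 = 33
Grove → Easton → Ridge → Spruce → Milton: 11+2+14+17 = 44
Grove → Easton → Milton → Ridge → Spruce: 11+1+3+14 = 29
Grove → Easton → Milton → Spruce → Ridge: 11+1+17+14 = 43
Grove → Easton → Spruce → Ridge → Milton: 11+16+14+3 = 44
Grove → Easton → Spruce → Milton → Ridge: 11+16+17+3 = 47
Grove → Milton → Ridge → Easton → Spruce: 12+3+2+16 = 33
Grove → Milton → Ridge → Spruce → Easton: 12+3+14+16 = 45
… (10 more)
The minimum is 29.
One shortest path: Grove → Ridge → Easton → Milton → Spruce.

Shortest open route: 29 m.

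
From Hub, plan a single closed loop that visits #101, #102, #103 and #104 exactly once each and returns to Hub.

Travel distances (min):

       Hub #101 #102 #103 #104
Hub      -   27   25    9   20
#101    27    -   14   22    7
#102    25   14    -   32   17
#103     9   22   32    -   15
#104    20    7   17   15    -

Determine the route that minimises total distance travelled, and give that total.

With 4 stops there are 4!/2 = 12 distinct round trips (a route and its reverse cost the same).
Hub - #101 - #102 - #103 - #104 - Hub: 27+14+32+15+20 = 108
Hub - #101 - #102 - #104 - #103 - Hub: 27+14+17+15+9 = 82
Hub - #101 - #103 - #102 - #104 - Hub: 27+22+32+17+20 = 118
Hub - #101 - #103 - #104 - #102 - Hub: 27+22+15+17+25 = 106
Hub - #101 - #104 - #102 - #103 - Hub: 27+7+17+32+9 = 92
Hub - #101 - #104 - #103 - #102 - Hub: 27+7+15+32+25 = 106
Hub - #102 - #101 - #103 - #104 - Hub: 25+14+22+15+20 = 96
Hub - #102 - #101 - #104 - #103 - Hub: 25+14+7+15+9 = 70
Hub - #102 - #103 - #101 - #104 - Hub: 25+32+22+7+20 = 106
Hub - #102 - #104 - #101 - #103 - Hub: 25+17+7+22+9 = 80
Hub - #103 - #101 - #102 - #104 - Hub: 9+22+14+17+20 = 82
Hub - #103 - #102 - #101 - #104 - Hub: 9+32+14+7+20 = 82
The minimum is 70.
One optimal route: Hub → #102 → #101 → #104 → #103 → Hub (or its reverse).

Minimum total distance: 70 min.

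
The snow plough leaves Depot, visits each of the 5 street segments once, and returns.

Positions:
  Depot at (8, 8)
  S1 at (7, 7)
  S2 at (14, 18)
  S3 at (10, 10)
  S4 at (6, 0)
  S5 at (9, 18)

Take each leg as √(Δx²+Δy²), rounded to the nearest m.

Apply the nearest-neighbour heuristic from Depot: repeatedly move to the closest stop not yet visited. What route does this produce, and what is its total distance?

46 m along Depot → S1 → S3 → S5 → S2 → S4 → Depot.

At Depot the remaining stops are S1 1, S3 3, S4 8, S5 10, S2 12; go to S1.
At S1 the remaining stops are S3 4, S4 7, S5 11, S2 13; go to S3.
At S3 the remaining stops are S5 8, S2 9, S4 11; go to S5.
At S5 the remaining stops are S2 5, S4 18; go to S2.
At S2 the remaining stops are S4 20; go to S4.
Return S4→Depot: 8.
Total = 1 + 4 + 8 + 5 + 20 + 8 = 46.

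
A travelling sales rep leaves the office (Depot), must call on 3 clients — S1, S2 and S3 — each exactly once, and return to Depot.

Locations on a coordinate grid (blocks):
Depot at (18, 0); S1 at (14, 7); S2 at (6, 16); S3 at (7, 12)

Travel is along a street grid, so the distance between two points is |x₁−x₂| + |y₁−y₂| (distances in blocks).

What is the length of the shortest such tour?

56 blocks — the shortest possible round trip.

There are 3 distinct closed tours to check (reversals are equivalent).
Depot → S1 → S2 → S3 → Depot: 11+17+5+23 = 56
Depot → S1 → S3 → S2 → Depot: 11+12+5+28 = 56
Depot → S2 → S1 → S3 → Depot: 28+17+12+23 = 80
The minimum is 56.
One optimal route: Depot → S1 → S2 → S3 → Depot (or its reverse).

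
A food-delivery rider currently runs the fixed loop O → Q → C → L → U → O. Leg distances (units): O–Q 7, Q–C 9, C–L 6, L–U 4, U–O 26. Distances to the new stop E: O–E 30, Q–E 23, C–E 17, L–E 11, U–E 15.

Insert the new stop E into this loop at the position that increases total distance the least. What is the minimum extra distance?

Minimum extra distance: 19, inserting E between U and O.

Insertion cost between consecutive stops i–j is d(i,E) + d(E,j) − d(i,j):
  between O and Q: 30 + 23 − 7 = 46
  between Q and C: 23 + 17 − 9 = 31
  between C and L: 17 + 11 − 6 = 22
  between L and U: 11 + 15 − 4 = 22
  between U and O: 15 + 30 − 26 = 19
Cheapest insertion is between U and O, adding 19.
New total = 52 + 19 = 71.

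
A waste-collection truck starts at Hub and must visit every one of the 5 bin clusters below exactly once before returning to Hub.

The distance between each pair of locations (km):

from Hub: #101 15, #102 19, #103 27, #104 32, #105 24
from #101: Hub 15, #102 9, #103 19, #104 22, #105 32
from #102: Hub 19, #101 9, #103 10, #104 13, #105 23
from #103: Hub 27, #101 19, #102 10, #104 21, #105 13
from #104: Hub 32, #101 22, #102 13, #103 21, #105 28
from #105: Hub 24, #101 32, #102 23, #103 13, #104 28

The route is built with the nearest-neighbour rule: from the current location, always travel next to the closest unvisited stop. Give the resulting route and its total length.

Total distance 107 km via the nearest-neighbour route Hub → #101 → #102 → #103 → #105 → #104 → Hub.

From Hub: distances to unvisited — #101=15, #102=19, #105=24, #103=27, #104=32. Nearest is #101 (15).
From #101: distances to unvisited — #102=9, #103=19, #104=22, #105=32. Nearest is #102 (9).
From #102: distances to unvisited — #103=10, #104=13, #105=23. Nearest is #103 (10).
From #103: distances to unvisited — #105=13, #104=21. Nearest is #105 (13).
From #105: distances to unvisited — #104=28. Nearest is #104 (28).
Return #104→Hub: 32.
Total = 15 + 9 + 10 + 13 + 28 + 32 = 107.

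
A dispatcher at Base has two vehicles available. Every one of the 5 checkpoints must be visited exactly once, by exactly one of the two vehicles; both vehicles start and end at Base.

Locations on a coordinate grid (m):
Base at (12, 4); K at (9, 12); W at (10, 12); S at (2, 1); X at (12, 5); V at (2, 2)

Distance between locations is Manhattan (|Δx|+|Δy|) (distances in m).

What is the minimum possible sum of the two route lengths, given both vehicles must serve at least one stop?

Try each way of splitting the stops between the two vehicles (each non-empty) and, for each split, find the best tour for each vehicle:
  {K} + {W, S, X, V}: 22 + 42 = 64
  {W} + {K, S, X, V}: 20 + 42 = 62
  {K, W} + {S, X, V}: 22 + 28 = 50
  {S} + {K, W, X, V}: 26 + 40 = 66
  {K, S} + {W, X, V}: 42 + 40 = 82
  {W, S} + {K, X, V}: 42 + 40 = 82
  … (15 splits in total)
  {X} + {K, W, S, V}: 2 + 42 = 44  ← best
Best: vehicle 1 Base → X → Base = 2; vehicle 2 Base → W → K → S → V → Base = 42; combined 44.

44 m — the smallest possible combined total.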